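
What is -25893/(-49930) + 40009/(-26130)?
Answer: -66053264/65233545 ≈ -1.0126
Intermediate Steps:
-25893/(-49930) + 40009/(-26130) = -25893*(-1/49930) + 40009*(-1/26130) = 25893/49930 - 40009/26130 = -66053264/65233545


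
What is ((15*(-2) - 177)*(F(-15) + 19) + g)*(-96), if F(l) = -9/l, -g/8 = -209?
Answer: 1144896/5 ≈ 2.2898e+5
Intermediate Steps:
g = 1672 (g = -8*(-209) = 1672)
((15*(-2) - 177)*(F(-15) + 19) + g)*(-96) = ((15*(-2) - 177)*(-9/(-15) + 19) + 1672)*(-96) = ((-30 - 177)*(-9*(-1/15) + 19) + 1672)*(-96) = (-207*(⅗ + 19) + 1672)*(-96) = (-207*98/5 + 1672)*(-96) = (-20286/5 + 1672)*(-96) = -11926/5*(-96) = 1144896/5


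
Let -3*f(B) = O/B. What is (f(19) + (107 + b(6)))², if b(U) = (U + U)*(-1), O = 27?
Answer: 3225616/361 ≈ 8935.2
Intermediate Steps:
b(U) = -2*U (b(U) = (2*U)*(-1) = -2*U)
f(B) = -9/B
(f(19) + (107 + b(6)))² = (-9/19 + (107 - 2*6))² = (-9*1/19 + (107 - 12))² = (-9/19 + 95)² = (1796/19)² = 3225616/361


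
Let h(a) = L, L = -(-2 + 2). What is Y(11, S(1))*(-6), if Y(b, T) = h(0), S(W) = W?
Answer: 0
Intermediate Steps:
L = 0 (L = -1*0 = 0)
h(a) = 0
Y(b, T) = 0
Y(11, S(1))*(-6) = 0*(-6) = 0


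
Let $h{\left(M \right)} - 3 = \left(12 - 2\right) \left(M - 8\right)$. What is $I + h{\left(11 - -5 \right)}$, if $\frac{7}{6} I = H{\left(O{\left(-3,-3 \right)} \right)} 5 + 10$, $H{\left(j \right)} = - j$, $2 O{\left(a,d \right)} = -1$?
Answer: $\frac{656}{7} \approx 93.714$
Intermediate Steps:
$O{\left(a,d \right)} = - \frac{1}{2}$ ($O{\left(a,d \right)} = \frac{1}{2} \left(-1\right) = - \frac{1}{2}$)
$h{\left(M \right)} = -77 + 10 M$ ($h{\left(M \right)} = 3 + \left(12 - 2\right) \left(M - 8\right) = 3 + 10 \left(-8 + M\right) = 3 + \left(-80 + 10 M\right) = -77 + 10 M$)
$I = \frac{75}{7}$ ($I = \frac{6 \left(\left(-1\right) \left(- \frac{1}{2}\right) 5 + 10\right)}{7} = \frac{6 \left(\frac{1}{2} \cdot 5 + 10\right)}{7} = \frac{6 \left(\frac{5}{2} + 10\right)}{7} = \frac{6}{7} \cdot \frac{25}{2} = \frac{75}{7} \approx 10.714$)
$I + h{\left(11 - -5 \right)} = \frac{75}{7} - \left(77 - 10 \left(11 - -5\right)\right) = \frac{75}{7} - \left(77 - 10 \left(11 + 5\right)\right) = \frac{75}{7} + \left(-77 + 10 \cdot 16\right) = \frac{75}{7} + \left(-77 + 160\right) = \frac{75}{7} + 83 = \frac{656}{7}$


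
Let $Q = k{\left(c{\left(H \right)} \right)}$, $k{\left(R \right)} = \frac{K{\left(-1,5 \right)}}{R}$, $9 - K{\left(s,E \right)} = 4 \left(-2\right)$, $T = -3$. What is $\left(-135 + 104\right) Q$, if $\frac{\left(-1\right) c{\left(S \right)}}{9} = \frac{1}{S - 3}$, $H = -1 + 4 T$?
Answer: $- \frac{8432}{9} \approx -936.89$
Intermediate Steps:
$K{\left(s,E \right)} = 17$ ($K{\left(s,E \right)} = 9 - 4 \left(-2\right) = 9 - -8 = 9 + 8 = 17$)
$H = -13$ ($H = -1 + 4 \left(-3\right) = -1 - 12 = -13$)
$c{\left(S \right)} = - \frac{9}{-3 + S}$ ($c{\left(S \right)} = - \frac{9}{S - 3} = - \frac{9}{-3 + S}$)
$k{\left(R \right)} = \frac{17}{R}$
$Q = \frac{272}{9}$ ($Q = \frac{17}{\left(-9\right) \frac{1}{-3 - 13}} = \frac{17}{\left(-9\right) \frac{1}{-16}} = \frac{17}{\left(-9\right) \left(- \frac{1}{16}\right)} = \frac{17}{\frac{9}{16}} = 17 \cdot \frac{16}{9} = \frac{272}{9} \approx 30.222$)
$\left(-135 + 104\right) Q = \left(-135 + 104\right) \frac{272}{9} = \left(-31\right) \frac{272}{9} = - \frac{8432}{9}$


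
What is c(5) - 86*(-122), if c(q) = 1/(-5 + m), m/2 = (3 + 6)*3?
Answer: 514109/49 ≈ 10492.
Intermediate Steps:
m = 54 (m = 2*((3 + 6)*3) = 2*(9*3) = 2*27 = 54)
c(q) = 1/49 (c(q) = 1/(-5 + 54) = 1/49)
c(5) - 86*(-122) = 1/49 - 86*(-122) = 1/49 + 10492 = 514109/49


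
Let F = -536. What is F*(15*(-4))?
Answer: 32160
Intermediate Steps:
F*(15*(-4)) = -8040*(-4) = -536*(-60) = 32160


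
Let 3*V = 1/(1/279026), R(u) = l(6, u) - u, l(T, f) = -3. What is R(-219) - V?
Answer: -278378/3 ≈ -92793.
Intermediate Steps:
R(u) = -3 - u
V = 279026/3 (V = 1/(3*(1/279026)) = (⅓)*279026 = 279026/3 ≈ 93009.)
R(-219) - V = (-3 - 1*(-219)) - 1*279026/3 = (-3 + 219) - 279026/3 = 216 - 279026/3 = -278378/3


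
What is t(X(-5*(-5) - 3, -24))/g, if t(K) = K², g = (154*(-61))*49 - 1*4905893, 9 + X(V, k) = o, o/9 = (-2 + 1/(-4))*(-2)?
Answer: -1323/7154932 ≈ -0.00018491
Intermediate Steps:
o = 81/2 (o = 9*((-2 + 1/(-4))*(-2)) = 9*((-2 - ¼)*(-2)) = 9*(-9/4*(-2)) = 9*(9/2) = 81/2 ≈ 40.500)
X(V, k) = 63/2 (X(V, k) = -9 + 81/2 = 63/2)
g = -5366199 (g = -9394*49 - 4905893 = -460306 - 4905893 = -5366199)
t(X(-5*(-5) - 3, -24))/g = (63/2)²/(-5366199) = (3969/4)*(-1/5366199) = -1323/7154932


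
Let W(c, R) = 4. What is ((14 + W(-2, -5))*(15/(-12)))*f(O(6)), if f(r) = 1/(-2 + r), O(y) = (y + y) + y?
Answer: -45/32 ≈ -1.4063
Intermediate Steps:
O(y) = 3*y (O(y) = 2*y + y = 3*y)
((14 + W(-2, -5))*(15/(-12)))*f(O(6)) = ((14 + 4)*(15/(-12)))/(-2 + 3*6) = (18*(15*(-1/12)))/(-2 + 18) = (18*(-5/4))/16 = -45/2*1/16 = -45/32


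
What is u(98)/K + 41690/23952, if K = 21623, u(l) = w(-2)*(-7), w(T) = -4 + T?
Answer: 64462061/36993864 ≈ 1.7425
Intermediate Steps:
u(l) = 42 (u(l) = (-4 - 2)*(-7) = -6*(-7) = 42)
u(98)/K + 41690/23952 = 42/21623 + 41690/23952 = 42*(1/21623) + 41690*(1/23952) = 6/3089 + 20845/11976 = 64462061/36993864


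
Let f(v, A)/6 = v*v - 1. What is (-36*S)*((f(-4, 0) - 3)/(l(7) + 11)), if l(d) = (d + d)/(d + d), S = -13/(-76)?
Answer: -3393/76 ≈ -44.645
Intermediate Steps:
S = 13/76 (S = -13*(-1/76) = 13/76 ≈ 0.17105)
l(d) = 1 (l(d) = (2*d)/((2*d)) = (2*d)*(1/(2*d)) = 1)
f(v, A) = -6 + 6*v**2 (f(v, A) = 6*(v*v - 1) = 6*(v**2 - 1) = 6*(-1 + v**2) = -6 + 6*v**2)
(-36*S)*((f(-4, 0) - 3)/(l(7) + 11)) = (-36*13/76)*(((-6 + 6*(-4)**2) - 3)/(1 + 11)) = -117*((-6 + 6*16) - 3)/(19*12) = -117*((-6 + 96) - 3)/(19*12) = -117*(90 - 3)/(19*12) = -10179/(19*12) = -117/19*29/4 = -3393/76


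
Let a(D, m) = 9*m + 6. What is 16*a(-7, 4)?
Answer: 672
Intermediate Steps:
a(D, m) = 6 + 9*m
16*a(-7, 4) = 16*(6 + 9*4) = 16*(6 + 36) = 16*42 = 672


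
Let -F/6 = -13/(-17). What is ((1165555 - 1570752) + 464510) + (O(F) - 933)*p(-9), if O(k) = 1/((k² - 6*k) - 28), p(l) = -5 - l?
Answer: 82649236/1487 ≈ 55581.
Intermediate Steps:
F = -78/17 (F = -(-78)/(-17) = -(-78)*(-1)/17 = -6*13/17 = -78/17 ≈ -4.5882)
O(k) = 1/(-28 + k² - 6*k)
((1165555 - 1570752) + 464510) + (O(F) - 933)*p(-9) = ((1165555 - 1570752) + 464510) + (1/(-28 + (-78/17)² - 6*(-78/17)) - 933)*(-5 - 1*(-9)) = (-405197 + 464510) + (1/(-28 + 6084/289 + 468/17) - 933)*(-5 + 9) = 59313 + (1/(5948/289) - 933)*4 = 59313 + (289/5948 - 933)*4 = 59313 - 5549195/5948*4 = 59313 - 5549195/1487 = 82649236/1487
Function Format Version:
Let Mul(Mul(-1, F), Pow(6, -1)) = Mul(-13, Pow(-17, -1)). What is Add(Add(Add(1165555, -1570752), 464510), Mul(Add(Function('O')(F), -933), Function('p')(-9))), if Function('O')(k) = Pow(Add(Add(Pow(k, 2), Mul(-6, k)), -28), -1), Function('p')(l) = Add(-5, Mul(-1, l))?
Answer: Rational(82649236, 1487) ≈ 55581.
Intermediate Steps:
F = Rational(-78, 17) (F = Mul(-6, Mul(-13, Pow(-17, -1))) = Mul(-6, Mul(-13, Rational(-1, 17))) = Mul(-6, Rational(13, 17)) = Rational(-78, 17) ≈ -4.5882)
Function('O')(k) = Pow(Add(-28, Pow(k, 2), Mul(-6, k)), -1)
Add(Add(Add(1165555, -1570752), 464510), Mul(Add(Function('O')(F), -933), Function('p')(-9))) = Add(Add(Add(1165555, -1570752), 464510), Mul(Add(Pow(Add(-28, Pow(Rational(-78, 17), 2), Mul(-6, Rational(-78, 17))), -1), -933), Add(-5, Mul(-1, -9)))) = Add(Add(-405197, 464510), Mul(Add(Pow(Add(-28, Rational(6084, 289), Rational(468, 17)), -1), -933), Add(-5, 9))) = Add(59313, Mul(Add(Pow(Rational(5948, 289), -1), -933), 4)) = Add(59313, Mul(Add(Rational(289, 5948), -933), 4)) = Add(59313, Mul(Rational(-5549195, 5948), 4)) = Add(59313, Rational(-5549195, 1487)) = Rational(82649236, 1487)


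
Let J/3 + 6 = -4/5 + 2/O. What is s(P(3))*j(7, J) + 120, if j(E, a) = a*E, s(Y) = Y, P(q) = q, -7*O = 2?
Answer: -3747/5 ≈ -749.40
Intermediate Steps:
O = -2/7 (O = -⅐*2 = -2/7 ≈ -0.28571)
J = -207/5 (J = -18 + 3*(-4/5 + 2/(-2/7)) = -18 + 3*(-4*⅕ + 2*(-7/2)) = -18 + 3*(-⅘ - 7) = -18 + 3*(-39/5) = -18 - 117/5 = -207/5 ≈ -41.400)
j(E, a) = E*a
s(P(3))*j(7, J) + 120 = 3*(7*(-207/5)) + 120 = 3*(-1449/5) + 120 = -4347/5 + 120 = -3747/5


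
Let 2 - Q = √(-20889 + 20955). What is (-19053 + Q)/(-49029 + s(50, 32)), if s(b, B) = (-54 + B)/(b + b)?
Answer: 952550/2451461 + 50*√66/2451461 ≈ 0.38873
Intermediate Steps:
s(b, B) = (-54 + B)/(2*b) (s(b, B) = (-54 + B)/((2*b)) = (-54 + B)*(1/(2*b)) = (-54 + B)/(2*b))
Q = 2 - √66 (Q = 2 - √(-20889 + 20955) = 2 - √66 ≈ -6.1240)
(-19053 + Q)/(-49029 + s(50, 32)) = (-19053 + (2 - √66))/(-49029 + (½)*(-54 + 32)/50) = (-19051 - √66)/(-49029 + (½)*(1/50)*(-22)) = (-19051 - √66)/(-49029 - 11/50) = (-19051 - √66)/(-2451461/50) = (-19051 - √66)*(-50/2451461) = 952550/2451461 + 50*√66/2451461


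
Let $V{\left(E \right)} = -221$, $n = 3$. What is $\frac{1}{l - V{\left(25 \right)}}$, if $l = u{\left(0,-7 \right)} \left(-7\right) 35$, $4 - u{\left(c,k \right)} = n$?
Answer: $- \frac{1}{24} \approx -0.041667$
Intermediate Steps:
$u{\left(c,k \right)} = 1$ ($u{\left(c,k \right)} = 4 - 3 = 1$)
$l = -245$ ($l = 1 \left(-7\right) 35 = \left(-7\right) 35 = -245$)
$\frac{1}{l - V{\left(25 \right)}} = \frac{1}{-245 - -221} = \frac{1}{-245 + 221} = \frac{1}{-24} = - \frac{1}{24}$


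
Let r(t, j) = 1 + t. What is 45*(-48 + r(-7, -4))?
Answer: -2430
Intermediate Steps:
45*(-48 + r(-7, -4)) = 45*(-48 + (1 - 7)) = 45*(-48 - 6) = 45*(-54) = -2430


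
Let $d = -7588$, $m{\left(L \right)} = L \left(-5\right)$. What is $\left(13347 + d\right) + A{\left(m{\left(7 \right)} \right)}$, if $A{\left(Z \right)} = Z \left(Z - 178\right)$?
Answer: $13214$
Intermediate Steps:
$m{\left(L \right)} = - 5 L$
$A{\left(Z \right)} = Z \left(-178 + Z\right)$
$\left(13347 + d\right) + A{\left(m{\left(7 \right)} \right)} = \left(13347 - 7588\right) + \left(-5\right) 7 \left(-178 - 35\right) = 5759 - 35 \left(-178 - 35\right) = 5759 - -7455 = 5759 + 7455 = 13214$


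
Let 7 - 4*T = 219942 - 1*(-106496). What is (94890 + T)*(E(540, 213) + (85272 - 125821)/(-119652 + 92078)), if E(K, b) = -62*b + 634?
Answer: -18415562238491/110296 ≈ -1.6696e+8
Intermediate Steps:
E(K, b) = 634 - 62*b
T = -326431/4 (T = 7/4 - (219942 - 1*(-106496))/4 = 7/4 - (219942 + 106496)/4 = 7/4 - 1/4*326438 = 7/4 - 163219/2 = -326431/4 ≈ -81608.)
(94890 + T)*(E(540, 213) + (85272 - 125821)/(-119652 + 92078)) = (94890 - 326431/4)*((634 - 62*213) + (85272 - 125821)/(-119652 + 92078)) = 53129*((634 - 13206) - 40549/(-27574))/4 = 53129*(-12572 - 40549*(-1/27574))/4 = 53129*(-12572 + 40549/27574)/4 = (53129/4)*(-346619779/27574) = -18415562238491/110296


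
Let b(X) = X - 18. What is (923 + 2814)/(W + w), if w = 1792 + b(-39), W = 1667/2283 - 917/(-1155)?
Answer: 156412135/72682217 ≈ 2.1520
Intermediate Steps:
b(X) = -18 + X
W = 63792/41855 (W = 1667*(1/2283) - 917*(-1/1155) = 1667/2283 + 131/165 = 63792/41855 ≈ 1.5241)
w = 1735 (w = 1792 + (-18 - 39) = 1792 - 57 = 1735)
(923 + 2814)/(W + w) = (923 + 2814)/(63792/41855 + 1735) = 3737/(72682217/41855) = 3737*(41855/72682217) = 156412135/72682217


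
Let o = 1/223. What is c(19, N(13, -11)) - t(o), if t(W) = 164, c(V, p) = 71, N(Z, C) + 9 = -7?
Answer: -93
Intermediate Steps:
o = 1/223 ≈ 0.0044843
N(Z, C) = -16 (N(Z, C) = -9 - 7 = -16)
c(19, N(13, -11)) - t(o) = 71 - 1*164 = 71 - 164 = -93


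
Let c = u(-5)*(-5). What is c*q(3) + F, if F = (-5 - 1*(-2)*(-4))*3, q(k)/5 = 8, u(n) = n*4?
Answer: 3961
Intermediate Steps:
u(n) = 4*n
q(k) = 40 (q(k) = 5*8 = 40)
c = 100 (c = (4*(-5))*(-5) = -20*(-5) = 100)
F = -39 (F = (-5 + 2*(-4))*3 = (-5 - 8)*3 = -13*3 = -39)
c*q(3) + F = 100*40 - 39 = 4000 - 39 = 3961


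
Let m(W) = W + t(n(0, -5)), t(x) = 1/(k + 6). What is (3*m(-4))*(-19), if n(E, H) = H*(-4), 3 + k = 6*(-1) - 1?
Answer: 969/4 ≈ 242.25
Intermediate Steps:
k = -10 (k = -3 + (6*(-1) - 1) = -3 + (-6 - 1) = -3 - 7 = -10)
n(E, H) = -4*H
t(x) = -¼ (t(x) = 1/(-10 + 6) = 1/(-4) = -¼)
m(W) = -¼ + W (m(W) = W - ¼ = -¼ + W)
(3*m(-4))*(-19) = (3*(-¼ - 4))*(-19) = (3*(-17/4))*(-19) = -51/4*(-19) = 969/4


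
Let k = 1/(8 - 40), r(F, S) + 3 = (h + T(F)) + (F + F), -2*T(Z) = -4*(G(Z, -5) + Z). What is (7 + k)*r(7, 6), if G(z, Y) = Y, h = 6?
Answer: 4683/32 ≈ 146.34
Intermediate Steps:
T(Z) = -10 + 2*Z (T(Z) = -(-2)*(-5 + Z) = -(20 - 4*Z)/2 = -10 + 2*Z)
r(F, S) = -7 + 4*F (r(F, S) = -3 + ((6 + (-10 + 2*F)) + (F + F)) = -3 + ((-4 + 2*F) + 2*F) = -3 + (-4 + 4*F) = -7 + 4*F)
k = -1/32 (k = 1/(-32) = -1/32 ≈ -0.031250)
(7 + k)*r(7, 6) = (7 - 1/32)*(-7 + 4*7) = 223*(-7 + 28)/32 = (223/32)*21 = 4683/32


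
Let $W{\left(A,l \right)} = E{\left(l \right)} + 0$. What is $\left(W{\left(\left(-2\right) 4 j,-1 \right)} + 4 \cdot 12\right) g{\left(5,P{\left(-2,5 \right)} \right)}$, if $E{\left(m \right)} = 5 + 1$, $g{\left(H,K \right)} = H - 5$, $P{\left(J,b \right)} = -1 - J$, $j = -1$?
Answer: $0$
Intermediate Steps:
$g{\left(H,K \right)} = -5 + H$
$E{\left(m \right)} = 6$
$W{\left(A,l \right)} = 6$ ($W{\left(A,l \right)} = 6 + 0 = 6$)
$\left(W{\left(\left(-2\right) 4 j,-1 \right)} + 4 \cdot 12\right) g{\left(5,P{\left(-2,5 \right)} \right)} = \left(6 + 4 \cdot 12\right) \left(-5 + 5\right) = \left(6 + 48\right) 0 = 54 \cdot 0 = 0$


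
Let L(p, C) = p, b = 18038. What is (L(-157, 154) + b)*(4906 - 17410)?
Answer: -223584024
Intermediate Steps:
(L(-157, 154) + b)*(4906 - 17410) = (-157 + 18038)*(4906 - 17410) = 17881*(-12504) = -223584024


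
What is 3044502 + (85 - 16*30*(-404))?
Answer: 3238507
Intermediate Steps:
3044502 + (85 - 16*30*(-404)) = 3044502 + (85 - 480*(-404)) = 3044502 + (85 + 193920) = 3044502 + 194005 = 3238507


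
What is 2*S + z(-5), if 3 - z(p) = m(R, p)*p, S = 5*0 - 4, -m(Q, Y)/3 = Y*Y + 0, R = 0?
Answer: -380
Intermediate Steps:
m(Q, Y) = -3*Y² (m(Q, Y) = -3*(Y*Y + 0) = -3*(Y² + 0) = -3*Y²)
S = -4 (S = 0 - 4 = -4)
z(p) = 3 + 3*p³ (z(p) = 3 - (-3*p²)*p = 3 - (-3)*p³ = 3 + 3*p³)
2*S + z(-5) = 2*(-4) + (3 + 3*(-5)³) = -8 + (3 + 3*(-125)) = -8 + (3 - 375) = -8 - 372 = -380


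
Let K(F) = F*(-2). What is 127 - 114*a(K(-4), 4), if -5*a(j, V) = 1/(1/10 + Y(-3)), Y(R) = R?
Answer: 3455/29 ≈ 119.14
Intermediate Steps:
K(F) = -2*F
a(j, V) = 2/29 (a(j, V) = -1/(5*(1/10 - 3)) = -1/(5*(⅒ - 3)) = -1/(5*(-29/10)) = -⅕*(-10/29) = 2/29)
127 - 114*a(K(-4), 4) = 127 - 114*2/29 = 127 - 228/29 = 3455/29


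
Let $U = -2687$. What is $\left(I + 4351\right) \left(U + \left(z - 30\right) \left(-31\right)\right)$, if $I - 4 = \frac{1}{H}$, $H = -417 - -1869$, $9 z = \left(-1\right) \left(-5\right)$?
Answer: $- \frac{25243256312}{3267} \approx -7.7267 \cdot 10^{6}$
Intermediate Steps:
$z = \frac{5}{9}$ ($z = \frac{\left(-1\right) \left(-5\right)}{9} = \frac{1}{9} \cdot 5 = \frac{5}{9} \approx 0.55556$)
$H = 1452$ ($H = -417 + 1869 = 1452$)
$I = \frac{5809}{1452}$ ($I = 4 + \frac{1}{1452} = \frac{5809}{1452} \approx 4.0007$)
$\left(I + 4351\right) \left(U + \left(z - 30\right) \left(-31\right)\right) = \left(\frac{5809}{1452} + 4351\right) \left(-2687 + \left(\frac{5}{9} - 30\right) \left(-31\right)\right) = \frac{6323461 \left(-2687 - - \frac{8215}{9}\right)}{1452} = \frac{6323461 \left(-2687 + \frac{8215}{9}\right)}{1452} = \frac{6323461}{1452} \left(- \frac{15968}{9}\right) = - \frac{25243256312}{3267}$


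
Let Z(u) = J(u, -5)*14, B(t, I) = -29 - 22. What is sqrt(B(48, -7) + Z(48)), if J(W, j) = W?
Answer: 3*sqrt(69) ≈ 24.920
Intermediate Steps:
B(t, I) = -51
Z(u) = 14*u (Z(u) = u*14 = 14*u)
sqrt(B(48, -7) + Z(48)) = sqrt(-51 + 14*48) = sqrt(-51 + 672) = sqrt(621) = 3*sqrt(69)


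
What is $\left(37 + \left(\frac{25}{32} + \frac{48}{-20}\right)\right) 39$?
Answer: $\frac{220779}{160} \approx 1379.9$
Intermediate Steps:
$\left(37 + \left(\frac{25}{32} + \frac{48}{-20}\right)\right) 39 = \left(37 + \left(25 \cdot \frac{1}{32} + 48 \left(- \frac{1}{20}\right)\right)\right) 39 = \left(37 + \left(\frac{25}{32} - \frac{12}{5}\right)\right) 39 = \left(37 - \frac{259}{160}\right) 39 = \frac{5661}{160} \cdot 39 = \frac{220779}{160}$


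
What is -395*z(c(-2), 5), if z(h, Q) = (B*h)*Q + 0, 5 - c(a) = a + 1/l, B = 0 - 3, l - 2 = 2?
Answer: 159975/4 ≈ 39994.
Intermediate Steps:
l = 4 (l = 2 + 2 = 4)
B = -3
c(a) = 19/4 - a (c(a) = 5 - (a + 1/4) = 5 - (a + ¼) = 5 - (¼ + a) = 5 + (-¼ - a) = 19/4 - a)
z(h, Q) = -3*Q*h (z(h, Q) = (-3*h)*Q + 0 = -3*Q*h + 0 = -3*Q*h)
-395*z(c(-2), 5) = -(-1185)*5*(19/4 - 1*(-2)) = -(-1185)*5*(19/4 + 2) = -(-1185)*5*27/4 = -395*(-405/4) = 159975/4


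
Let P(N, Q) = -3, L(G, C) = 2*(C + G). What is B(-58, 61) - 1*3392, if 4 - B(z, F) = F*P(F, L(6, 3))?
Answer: -3205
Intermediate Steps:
L(G, C) = 2*C + 2*G
B(z, F) = 4 + 3*F (B(z, F) = 4 - F*(-3) = 4 - (-3)*F = 4 + 3*F)
B(-58, 61) - 1*3392 = (4 + 3*61) - 1*3392 = (4 + 183) - 3392 = 187 - 3392 = -3205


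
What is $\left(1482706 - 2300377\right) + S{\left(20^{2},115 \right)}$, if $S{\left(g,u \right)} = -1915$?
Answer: $-819586$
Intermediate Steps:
$\left(1482706 - 2300377\right) + S{\left(20^{2},115 \right)} = \left(1482706 - 2300377\right) - 1915 = -817671 - 1915 = -819586$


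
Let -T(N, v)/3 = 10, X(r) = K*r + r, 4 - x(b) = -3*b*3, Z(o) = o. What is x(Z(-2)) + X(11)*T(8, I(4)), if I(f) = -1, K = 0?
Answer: -344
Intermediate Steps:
x(b) = 4 + 9*b (x(b) = 4 - (-3*b)*3 = 4 - (-9)*b = 4 + 9*b)
X(r) = r (X(r) = 0*r + r = 0 + r = r)
T(N, v) = -30 (T(N, v) = -3*10 = -30)
x(Z(-2)) + X(11)*T(8, I(4)) = (4 + 9*(-2)) + 11*(-30) = (4 - 18) - 330 = -14 - 330 = -344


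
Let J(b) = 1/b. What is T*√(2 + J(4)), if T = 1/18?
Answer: 1/12 ≈ 0.083333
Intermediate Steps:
J(b) = 1/b
T = 1/18 ≈ 0.055556
T*√(2 + J(4)) = √(2 + 1/4)/18 = √(2 + ¼)/18 = √(9/4)/18 = (1/18)*(3/2) = 1/12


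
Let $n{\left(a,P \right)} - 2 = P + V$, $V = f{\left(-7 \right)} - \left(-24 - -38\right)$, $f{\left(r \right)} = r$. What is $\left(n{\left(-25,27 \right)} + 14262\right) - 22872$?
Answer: $-8602$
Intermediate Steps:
$V = -21$ ($V = -7 - \left(-24 - -38\right) = -7 - \left(-24 + 38\right) = -7 - 14 = -21$)
$n{\left(a,P \right)} = -19 + P$ ($n{\left(a,P \right)} = 2 + \left(P - 21\right) = 2 + \left(-21 + P\right) = -19 + P$)
$\left(n{\left(-25,27 \right)} + 14262\right) - 22872 = \left(\left(-19 + 27\right) + 14262\right) - 22872 = \left(8 + 14262\right) - 22872 = 14270 - 22872 = -8602$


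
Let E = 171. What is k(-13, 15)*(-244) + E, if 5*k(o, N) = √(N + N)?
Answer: 171 - 244*√30/5 ≈ -96.289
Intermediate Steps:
k(o, N) = √2*√N/5 (k(o, N) = √(N + N)/5 = √(2*N)/5 = (√2*√N)/5 = √2*√N/5)
k(-13, 15)*(-244) + E = (√2*√15/5)*(-244) + 171 = (√30/5)*(-244) + 171 = -244*√30/5 + 171 = 171 - 244*√30/5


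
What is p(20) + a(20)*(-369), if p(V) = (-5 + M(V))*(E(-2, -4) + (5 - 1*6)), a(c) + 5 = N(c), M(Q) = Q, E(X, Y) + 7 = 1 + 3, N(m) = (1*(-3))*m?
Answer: 23925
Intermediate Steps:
N(m) = -3*m
E(X, Y) = -3 (E(X, Y) = -7 + (1 + 3) = -7 + 4 = -3)
a(c) = -5 - 3*c
p(V) = 20 - 4*V (p(V) = (-5 + V)*(-3 + (5 - 1*6)) = (-5 + V)*(-3 + (5 - 6)) = (-5 + V)*(-3 - 1) = (-5 + V)*(-4) = 20 - 4*V)
p(20) + a(20)*(-369) = (20 - 4*20) + (-5 - 3*20)*(-369) = (20 - 80) + (-5 - 60)*(-369) = -60 - 65*(-369) = -60 + 23985 = 23925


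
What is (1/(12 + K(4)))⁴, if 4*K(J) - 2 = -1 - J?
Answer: 256/4100625 ≈ 6.2429e-5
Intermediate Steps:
K(J) = ¼ - J/4 (K(J) = ½ + (-1 - J)/4 = ½ + (-¼ - J/4) = ¼ - J/4)
(1/(12 + K(4)))⁴ = (1/(12 + (¼ - ¼*4)))⁴ = (1/(12 + (¼ - 1)))⁴ = (1/(12 - ¾))⁴ = (1/(45/4))⁴ = (4/45)⁴ = 256/4100625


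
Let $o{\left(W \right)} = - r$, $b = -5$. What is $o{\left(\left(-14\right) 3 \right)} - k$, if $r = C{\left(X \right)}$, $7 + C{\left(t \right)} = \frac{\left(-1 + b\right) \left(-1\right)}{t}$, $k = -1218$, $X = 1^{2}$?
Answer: $1219$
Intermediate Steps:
$X = 1$
$C{\left(t \right)} = -7 + \frac{6}{t}$ ($C{\left(t \right)} = -7 + \frac{\left(-1 - 5\right) \left(-1\right)}{t} = -7 + \frac{\left(-6\right) \left(-1\right)}{t} = -7 + \frac{6}{t}$)
$r = -1$ ($r = -7 + \frac{6}{1} = -7 + 6 \cdot 1 = -7 + 6 = -1$)
$o{\left(W \right)} = 1$ ($o{\left(W \right)} = \left(-1\right) \left(-1\right) = 1$)
$o{\left(\left(-14\right) 3 \right)} - k = 1 - -1218 = 1 + 1218 = 1219$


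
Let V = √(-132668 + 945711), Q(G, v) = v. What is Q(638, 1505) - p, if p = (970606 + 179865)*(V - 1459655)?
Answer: 1679290749010 - 1150471*√813043 ≈ 1.6783e+12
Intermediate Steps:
V = √813043 ≈ 901.69
p = -1679290747505 + 1150471*√813043 (p = (970606 + 179865)*(√813043 - 1459655) = 1150471*(-1459655 + √813043) = -1679290747505 + 1150471*√813043 ≈ -1.6783e+12)
Q(638, 1505) - p = 1505 - (-1679290747505 + 1150471*√813043) = 1505 + (1679290747505 - 1150471*√813043) = 1679290749010 - 1150471*√813043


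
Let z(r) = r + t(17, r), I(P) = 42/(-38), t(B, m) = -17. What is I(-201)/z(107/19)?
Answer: 7/72 ≈ 0.097222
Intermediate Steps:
I(P) = -21/19 (I(P) = 42*(-1/38) = -21/19)
z(r) = -17 + r (z(r) = r - 17 = -17 + r)
I(-201)/z(107/19) = -21/(19*(-17 + 107/19)) = -21/(19*(-216/19)) = -21/19*(-19/216) = 7/72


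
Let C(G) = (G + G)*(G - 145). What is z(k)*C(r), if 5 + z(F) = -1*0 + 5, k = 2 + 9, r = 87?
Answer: 0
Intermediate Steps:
k = 11
z(F) = 0 (z(F) = -5 + (-1*0 + 5) = -5 + (0 + 5) = -5 + 5 = 0)
C(G) = 2*G*(-145 + G) (C(G) = (2*G)*(-145 + G) = 2*G*(-145 + G))
z(k)*C(r) = 0*(2*87*(-145 + 87)) = 0*(2*87*(-58)) = 0*(-10092) = 0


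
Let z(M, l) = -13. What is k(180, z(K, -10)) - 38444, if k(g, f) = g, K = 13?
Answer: -38264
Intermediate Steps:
k(180, z(K, -10)) - 38444 = 180 - 38444 = -38264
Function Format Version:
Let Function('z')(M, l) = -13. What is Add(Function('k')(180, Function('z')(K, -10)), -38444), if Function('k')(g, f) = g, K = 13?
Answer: -38264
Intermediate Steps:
Add(Function('k')(180, Function('z')(K, -10)), -38444) = Add(180, -38444) = -38264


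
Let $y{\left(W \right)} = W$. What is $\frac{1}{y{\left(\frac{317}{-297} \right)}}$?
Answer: $- \frac{297}{317} \approx -0.93691$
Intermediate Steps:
$\frac{1}{y{\left(\frac{317}{-297} \right)}} = \frac{1}{317 \frac{1}{-297}} = \frac{1}{317 \left(- \frac{1}{297}\right)} = \frac{1}{- \frac{317}{297}} = - \frac{297}{317}$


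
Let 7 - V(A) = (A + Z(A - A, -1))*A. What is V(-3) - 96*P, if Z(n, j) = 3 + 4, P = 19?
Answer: -1805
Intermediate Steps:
Z(n, j) = 7
V(A) = 7 - A*(7 + A) (V(A) = 7 - (A + 7)*A = 7 - (7 + A)*A = 7 - A*(7 + A))
V(-3) - 96*P = (7 - 1*(-3)**2 - 7*(-3)) - 96*19 = (7 - 1*9 + 21) - 1824 = (7 - 9 + 21) - 1824 = 19 - 1824 = -1805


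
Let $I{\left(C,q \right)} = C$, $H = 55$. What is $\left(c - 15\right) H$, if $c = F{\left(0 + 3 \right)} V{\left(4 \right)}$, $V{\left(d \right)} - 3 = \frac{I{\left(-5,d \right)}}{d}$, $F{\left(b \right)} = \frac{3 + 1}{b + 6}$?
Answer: $- \frac{7040}{9} \approx -782.22$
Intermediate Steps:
$F{\left(b \right)} = \frac{4}{6 + b}$
$V{\left(d \right)} = 3 - \frac{5}{d}$
$c = \frac{7}{9}$ ($c = \frac{4}{6 + \left(0 + 3\right)} \left(3 - \frac{5}{4}\right) = \frac{4}{6 + 3} \left(3 - \frac{5}{4}\right) = \frac{4}{9} \left(3 - \frac{5}{4}\right) = 4 \cdot \frac{1}{9} \cdot \frac{7}{4} = \frac{4}{9} \cdot \frac{7}{4} = \frac{7}{9} \approx 0.77778$)
$\left(c - 15\right) H = \left(\frac{7}{9} - 15\right) 55 = \left(- \frac{128}{9}\right) 55 = - \frac{7040}{9}$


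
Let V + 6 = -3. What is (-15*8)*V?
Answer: 1080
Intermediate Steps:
V = -9 (V = -6 - 3 = -9)
(-15*8)*V = -15*8*(-9) = -120*(-9) = 1080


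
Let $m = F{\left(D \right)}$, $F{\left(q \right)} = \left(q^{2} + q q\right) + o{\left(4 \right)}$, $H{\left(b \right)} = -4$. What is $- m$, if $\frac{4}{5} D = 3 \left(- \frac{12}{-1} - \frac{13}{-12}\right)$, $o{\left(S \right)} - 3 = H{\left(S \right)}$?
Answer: $- \frac{616097}{128} \approx -4813.3$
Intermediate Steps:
$o{\left(S \right)} = -1$ ($o{\left(S \right)} = 3 - 4 = -1$)
$D = \frac{785}{16}$ ($D = \frac{5 \cdot 3 \left(- \frac{12}{-1} - \frac{13}{-12}\right)}{4} = \frac{5 \cdot 3 \left(\left(-12\right) \left(-1\right) - - \frac{13}{12}\right)}{4} = \frac{5 \cdot 3 \left(12 + \frac{13}{12}\right)}{4} = \frac{5 \cdot 3 \cdot \frac{157}{12}}{4} = \frac{5}{4} \cdot \frac{157}{4} = \frac{785}{16} \approx 49.063$)
$F{\left(q \right)} = -1 + 2 q^{2}$ ($F{\left(q \right)} = \left(q^{2} + q q\right) - 1 = \left(q^{2} + q^{2}\right) - 1 = 2 q^{2} - 1 = -1 + 2 q^{2}$)
$m = \frac{616097}{128}$ ($m = -1 + 2 \left(\frac{785}{16}\right)^{2} = -1 + 2 \cdot \frac{616225}{256} = -1 + \frac{616225}{128} = \frac{616097}{128} \approx 4813.3$)
$- m = \left(-1\right) \frac{616097}{128} = - \frac{616097}{128}$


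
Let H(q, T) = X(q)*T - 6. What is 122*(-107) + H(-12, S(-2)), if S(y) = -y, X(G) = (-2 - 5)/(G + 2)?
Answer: -65293/5 ≈ -13059.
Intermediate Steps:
X(G) = -7/(2 + G)
H(q, T) = -6 - 7*T/(2 + q) (H(q, T) = (-7/(2 + q))*T - 6 = -7*T/(2 + q) - 6 = -6 - 7*T/(2 + q))
122*(-107) + H(-12, S(-2)) = 122*(-107) + (-12 - (-7)*(-2) - 6*(-12))/(2 - 12) = -13054 + (-12 - 7*2 + 72)/(-10) = -13054 - (-12 - 14 + 72)/10 = -13054 - 1/10*46 = -13054 - 23/5 = -65293/5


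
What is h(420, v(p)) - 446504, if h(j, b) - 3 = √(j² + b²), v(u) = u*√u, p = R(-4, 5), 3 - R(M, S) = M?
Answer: -446501 + 7*√3607 ≈ -4.4608e+5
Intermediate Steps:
R(M, S) = 3 - M
p = 7 (p = 3 - 1*(-4) = 3 + 4 = 7)
v(u) = u^(3/2)
h(j, b) = 3 + √(b² + j²) (h(j, b) = 3 + √(j² + b²) = 3 + √(b² + j²))
h(420, v(p)) - 446504 = (3 + √((7^(3/2))² + 420²)) - 446504 = (3 + √((7*√7)² + 176400)) - 446504 = (3 + √(343 + 176400)) - 446504 = (3 + √176743) - 446504 = (3 + 7*√3607) - 446504 = -446501 + 7*√3607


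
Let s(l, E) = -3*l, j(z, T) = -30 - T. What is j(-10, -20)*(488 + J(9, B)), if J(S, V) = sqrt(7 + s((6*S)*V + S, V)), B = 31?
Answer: -4880 - 10*I*sqrt(5042) ≈ -4880.0 - 710.07*I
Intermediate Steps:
J(S, V) = sqrt(7 - 3*S - 18*S*V) (J(S, V) = sqrt(7 - 3*((6*S)*V + S)) = sqrt(7 - 3*(6*S*V + S)) = sqrt(7 - 3*(S + 6*S*V)) = sqrt(7 + (-3*S - 18*S*V)) = sqrt(7 - 3*S - 18*S*V))
j(-10, -20)*(488 + J(9, B)) = (-30 - 1*(-20))*(488 + sqrt(7 - 3*9*(1 + 6*31))) = (-30 + 20)*(488 + sqrt(7 - 3*9*(1 + 186))) = -10*(488 + sqrt(7 - 3*9*187)) = -10*(488 + sqrt(7 - 5049)) = -10*(488 + sqrt(-5042)) = -10*(488 + I*sqrt(5042)) = -4880 - 10*I*sqrt(5042)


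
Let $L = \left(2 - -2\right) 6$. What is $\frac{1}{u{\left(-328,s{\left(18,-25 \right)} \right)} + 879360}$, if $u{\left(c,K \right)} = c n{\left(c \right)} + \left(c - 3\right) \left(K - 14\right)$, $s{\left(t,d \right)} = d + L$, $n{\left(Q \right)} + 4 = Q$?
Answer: $\frac{1}{993221} \approx 1.0068 \cdot 10^{-6}$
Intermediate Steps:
$n{\left(Q \right)} = -4 + Q$
$L = 24$ ($L = \left(2 + 2\right) 6 = 4 \cdot 6 = 24$)
$s{\left(t,d \right)} = 24 + d$ ($s{\left(t,d \right)} = d + 24 = 24 + d$)
$u{\left(c,K \right)} = c \left(-4 + c\right) + \left(-14 + K\right) \left(-3 + c\right)$ ($u{\left(c,K \right)} = c \left(-4 + c\right) + \left(c - 3\right) \left(K - 14\right) = c \left(-4 + c\right) + \left(-3 + c\right) \left(-14 + K\right) = c \left(-4 + c\right) + \left(-14 + K\right) \left(-3 + c\right)$)
$\frac{1}{u{\left(-328,s{\left(18,-25 \right)} \right)} + 879360} = \frac{1}{\left(42 + \left(-328\right)^{2} - -5904 - 3 \left(24 - 25\right) + \left(24 - 25\right) \left(-328\right)\right) + 879360} = \frac{1}{\left(42 + 107584 + 5904 - -3 - -328\right) + 879360} = \frac{1}{\left(42 + 107584 + 5904 + 3 + 328\right) + 879360} = \frac{1}{113861 + 879360} = \frac{1}{993221}$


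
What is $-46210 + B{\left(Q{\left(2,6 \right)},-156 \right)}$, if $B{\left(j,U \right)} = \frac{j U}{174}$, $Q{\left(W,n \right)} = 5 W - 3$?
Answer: $- \frac{1340272}{29} \approx -46216.0$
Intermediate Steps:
$Q{\left(W,n \right)} = -3 + 5 W$
$B{\left(j,U \right)} = \frac{U j}{174}$ ($B{\left(j,U \right)} = U j \frac{1}{174} = \frac{U j}{174}$)
$-46210 + B{\left(Q{\left(2,6 \right)},-156 \right)} = -46210 + \frac{1}{174} \left(-156\right) \left(-3 + 5 \cdot 2\right) = -46210 + \frac{1}{174} \left(-156\right) \left(-3 + 10\right) = -46210 + \frac{1}{174} \left(-156\right) 7 = -46210 - \frac{182}{29} = - \frac{1340272}{29}$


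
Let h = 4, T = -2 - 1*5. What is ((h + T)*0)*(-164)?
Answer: 0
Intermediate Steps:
T = -7 (T = -2 - 5 = -7)
((h + T)*0)*(-164) = ((4 - 7)*0)*(-164) = -3*0*(-164) = 0*(-164) = 0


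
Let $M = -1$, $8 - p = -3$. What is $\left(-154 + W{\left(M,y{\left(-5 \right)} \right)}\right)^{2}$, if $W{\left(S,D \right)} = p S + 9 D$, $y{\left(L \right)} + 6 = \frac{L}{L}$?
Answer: $44100$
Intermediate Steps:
$p = 11$ ($p = 8 - -3 = 8 + 3 = 11$)
$y{\left(L \right)} = -5$ ($y{\left(L \right)} = -6 + \frac{L}{L} = -6 + 1 = -5$)
$W{\left(S,D \right)} = 9 D + 11 S$ ($W{\left(S,D \right)} = 11 S + 9 D = 9 D + 11 S$)
$\left(-154 + W{\left(M,y{\left(-5 \right)} \right)}\right)^{2} = \left(-154 + \left(9 \left(-5\right) + 11 \left(-1\right)\right)\right)^{2} = \left(-154 - 56\right)^{2} = \left(-210\right)^{2} = 44100$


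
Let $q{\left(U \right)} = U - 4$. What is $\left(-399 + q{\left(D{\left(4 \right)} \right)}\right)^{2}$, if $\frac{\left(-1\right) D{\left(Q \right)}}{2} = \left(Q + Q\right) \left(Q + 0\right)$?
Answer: $218089$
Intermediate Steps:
$D{\left(Q \right)} = - 4 Q^{2}$ ($D{\left(Q \right)} = - 2 \left(Q + Q\right) \left(Q + 0\right) = - 2 \cdot 2 Q Q = - 2 \cdot 2 Q^{2} = - 4 Q^{2}$)
$q{\left(U \right)} = -4 + U$ ($q{\left(U \right)} = U - 4 = -4 + U$)
$\left(-399 + q{\left(D{\left(4 \right)} \right)}\right)^{2} = \left(-399 - \left(4 + 4 \cdot 4^{2}\right)\right)^{2} = \left(-399 - 68\right)^{2} = \left(-467\right)^{2} = 218089$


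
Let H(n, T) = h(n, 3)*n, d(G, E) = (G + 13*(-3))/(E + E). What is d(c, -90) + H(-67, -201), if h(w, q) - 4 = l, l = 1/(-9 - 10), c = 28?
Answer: -904291/3420 ≈ -264.41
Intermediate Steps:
l = -1/19 (l = 1/(-19) = -1/19 ≈ -0.052632)
d(G, E) = (-39 + G)/(2*E) (d(G, E) = (G - 39)/((2*E)) = (-39 + G)*(1/(2*E)) = (-39 + G)/(2*E))
h(w, q) = 75/19 (h(w, q) = 4 - 1/19 = 75/19)
H(n, T) = 75*n/19
d(c, -90) + H(-67, -201) = (1/2)*(-39 + 28)/(-90) + (75/19)*(-67) = (1/2)*(-1/90)*(-11) - 5025/19 = 11/180 - 5025/19 = -904291/3420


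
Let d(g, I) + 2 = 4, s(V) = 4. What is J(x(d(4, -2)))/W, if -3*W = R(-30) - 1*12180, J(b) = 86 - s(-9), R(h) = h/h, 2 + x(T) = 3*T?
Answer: 246/12179 ≈ 0.020199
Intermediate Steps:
d(g, I) = 2 (d(g, I) = -2 + 4 = 2)
x(T) = -2 + 3*T
R(h) = 1
J(b) = 82 (J(b) = 86 - 1*4 = 86 - 4 = 82)
W = 12179/3 (W = -(1 - 1*12180)/3 = -(1 - 12180)/3 = -⅓*(-12179) = 12179/3 ≈ 4059.7)
J(x(d(4, -2)))/W = 82/(12179/3) = 82*(3/12179) = 246/12179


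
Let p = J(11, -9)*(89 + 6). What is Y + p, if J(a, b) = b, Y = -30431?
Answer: -31286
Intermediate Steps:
p = -855 (p = -9*(89 + 6) = -9*95 = -855)
Y + p = -30431 - 855 = -31286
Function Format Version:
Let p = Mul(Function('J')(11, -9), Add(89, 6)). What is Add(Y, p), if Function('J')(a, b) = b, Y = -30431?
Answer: -31286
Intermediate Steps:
p = -855 (p = Mul(-9, Add(89, 6)) = Mul(-9, 95) = -855)
Add(Y, p) = Add(-30431, -855) = -31286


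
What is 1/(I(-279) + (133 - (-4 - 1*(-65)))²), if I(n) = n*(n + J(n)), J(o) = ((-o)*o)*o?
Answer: -1/6059138256 ≈ -1.6504e-10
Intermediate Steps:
J(o) = -o³ (J(o) = (-o²)*o = -o³)
I(n) = n*(n - n³)
1/(I(-279) + (133 - (-4 - 1*(-65)))²) = 1/(((-279)² - 1*(-279)⁴) + (133 - (-4 - 1*(-65)))²) = 1/((77841 - 1*6059221281) + (133 - (-4 + 65))²) = 1/((77841 - 6059221281) + (133 - 1*61)²) = 1/(-6059143440 + (133 - 61)²) = 1/(-6059143440 + 72²) = 1/(-6059143440 + 5184) = 1/(-6059138256) = -1/6059138256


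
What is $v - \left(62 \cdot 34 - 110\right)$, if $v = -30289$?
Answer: $-32287$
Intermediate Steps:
$v - \left(62 \cdot 34 - 110\right) = -30289 - \left(62 \cdot 34 - 110\right) = -30289 - \left(2108 - 110\right) = -30289 - 1998 = -32287$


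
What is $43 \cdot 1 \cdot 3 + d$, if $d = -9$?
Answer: $120$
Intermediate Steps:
$43 \cdot 1 \cdot 3 + d = 43 \cdot 1 \cdot 3 - 9 = 43 \cdot 3 - 9 = 129 - 9 = 120$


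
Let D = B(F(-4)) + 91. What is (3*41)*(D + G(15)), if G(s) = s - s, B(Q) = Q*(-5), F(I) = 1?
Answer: 10578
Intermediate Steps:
B(Q) = -5*Q
G(s) = 0
D = 86 (D = -5*1 + 91 = -5 + 91 = 86)
(3*41)*(D + G(15)) = (3*41)*(86 + 0) = 123*86 = 10578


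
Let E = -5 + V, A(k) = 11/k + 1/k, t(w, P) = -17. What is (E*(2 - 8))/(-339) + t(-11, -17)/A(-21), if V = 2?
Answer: 13423/452 ≈ 29.697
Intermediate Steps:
A(k) = 12/k (A(k) = 11/k + 1/k = 12/k)
E = -3 (E = -5 + 2 = -3)
(E*(2 - 8))/(-339) + t(-11, -17)/A(-21) = -3*(2 - 8)/(-339) - 17/(12/(-21)) = -3*(-6)*(-1/339) - 17/(12*(-1/21)) = 18*(-1/339) - 17/(-4/7) = -6/113 - 17*(-7/4) = -6/113 + 119/4 = 13423/452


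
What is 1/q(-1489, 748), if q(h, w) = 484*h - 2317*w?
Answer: -1/2453792 ≈ -4.0753e-7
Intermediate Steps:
q(h, w) = -2317*w + 484*h
1/q(-1489, 748) = 1/(-2317*748 + 484*(-1489)) = 1/(-1733116 - 720676) = 1/(-2453792) = -1/2453792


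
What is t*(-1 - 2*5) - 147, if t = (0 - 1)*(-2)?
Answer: -169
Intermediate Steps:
t = 2 (t = -1*(-2) = 2)
t*(-1 - 2*5) - 147 = 2*(-1 - 2*5) - 147 = 2*(-1 - 10) - 147 = 2*(-11) - 147 = -22 - 147 = -169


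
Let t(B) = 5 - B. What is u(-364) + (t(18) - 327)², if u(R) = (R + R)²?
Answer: 645584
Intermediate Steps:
u(R) = 4*R² (u(R) = (2*R)² = 4*R²)
u(-364) + (t(18) - 327)² = 4*(-364)² + ((5 - 1*18) - 327)² = 4*132496 + ((5 - 18) - 327)² = 529984 + (-13 - 327)² = 529984 + (-340)² = 529984 + 115600 = 645584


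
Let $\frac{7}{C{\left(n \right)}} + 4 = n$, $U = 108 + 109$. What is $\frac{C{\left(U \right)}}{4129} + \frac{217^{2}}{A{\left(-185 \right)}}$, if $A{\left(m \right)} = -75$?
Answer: $- \frac{13804563976}{21986925} \approx -627.85$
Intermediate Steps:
$U = 217$
$C{\left(n \right)} = \frac{7}{-4 + n}$
$\frac{C{\left(U \right)}}{4129} + \frac{217^{2}}{A{\left(-185 \right)}} = \frac{7 \frac{1}{-4 + 217}}{4129} + \frac{217^{2}}{-75} = \frac{7}{213} \cdot \frac{1}{4129} + 47089 \left(- \frac{1}{75}\right) = 7 \cdot \frac{1}{213} \cdot \frac{1}{4129} - \frac{47089}{75} = \frac{7}{213} \cdot \frac{1}{4129} - \frac{47089}{75} = \frac{7}{879477} - \frac{47089}{75} = - \frac{13804563976}{21986925}$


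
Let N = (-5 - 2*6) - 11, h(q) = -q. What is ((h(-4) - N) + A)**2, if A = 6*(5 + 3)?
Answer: 6400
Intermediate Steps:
A = 48 (A = 6*8 = 48)
N = -28 (N = (-5 - 12) - 11 = -17 - 11 = -28)
((h(-4) - N) + A)**2 = ((-1*(-4) - 1*(-28)) + 48)**2 = ((4 + 28) + 48)**2 = (32 + 48)**2 = 80**2 = 6400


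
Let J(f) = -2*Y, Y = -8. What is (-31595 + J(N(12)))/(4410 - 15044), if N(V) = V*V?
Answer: 31579/10634 ≈ 2.9696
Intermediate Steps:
N(V) = V²
J(f) = 16 (J(f) = -2*(-8) = 16)
(-31595 + J(N(12)))/(4410 - 15044) = (-31595 + 16)/(4410 - 15044) = -31579/(-10634) = -31579*(-1/10634) = 31579/10634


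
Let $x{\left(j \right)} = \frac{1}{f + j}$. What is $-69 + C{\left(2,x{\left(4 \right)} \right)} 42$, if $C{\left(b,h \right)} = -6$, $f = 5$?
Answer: $-321$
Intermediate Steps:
$x{\left(j \right)} = \frac{1}{5 + j}$
$-69 + C{\left(2,x{\left(4 \right)} \right)} 42 = -69 - 252 = -321$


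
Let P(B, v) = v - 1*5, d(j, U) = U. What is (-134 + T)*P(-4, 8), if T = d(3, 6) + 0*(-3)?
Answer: -384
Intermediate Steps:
T = 6 (T = 6 + 0*(-3) = 6 + 0 = 6)
P(B, v) = -5 + v (P(B, v) = v - 5 = -5 + v)
(-134 + T)*P(-4, 8) = (-134 + 6)*(-5 + 8) = -128*3 = -384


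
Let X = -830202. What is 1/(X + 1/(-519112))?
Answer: -519112/430967820625 ≈ -1.2045e-6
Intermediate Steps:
1/(X + 1/(-519112)) = 1/(-830202 + 1/(-519112)) = 1/(-830202 - 1/519112) = 1/(-430967820625/519112) = -519112/430967820625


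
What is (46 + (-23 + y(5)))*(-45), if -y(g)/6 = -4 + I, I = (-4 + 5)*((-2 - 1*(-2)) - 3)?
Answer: -2925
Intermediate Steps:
I = -3 (I = 1*((-2 + 2) - 3) = 1*(0 - 3) = 1*(-3) = -3)
y(g) = 42 (y(g) = -6*(-4 - 3) = -6*(-7) = 42)
(46 + (-23 + y(5)))*(-45) = (46 + (-23 + 42))*(-45) = (46 + 19)*(-45) = 65*(-45) = -2925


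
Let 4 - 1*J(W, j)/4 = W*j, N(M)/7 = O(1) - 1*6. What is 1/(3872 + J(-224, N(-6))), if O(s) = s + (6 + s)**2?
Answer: 1/279856 ≈ 3.5733e-6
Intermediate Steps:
N(M) = 308 (N(M) = 7*((1 + (6 + 1)**2) - 1*6) = 7*((1 + 7**2) - 6) = 7*((1 + 49) - 6) = 7*(50 - 6) = 7*44 = 308)
J(W, j) = 16 - 4*W*j
1/(3872 + J(-224, N(-6))) = 1/(3872 + (16 - 4*(-224)*308)) = 1/(3872 + (16 + 275968)) = 1/(3872 + 275984) = 1/279856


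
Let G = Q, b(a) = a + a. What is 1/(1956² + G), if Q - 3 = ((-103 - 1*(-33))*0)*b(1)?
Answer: 1/3825939 ≈ 2.6137e-7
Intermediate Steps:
b(a) = 2*a
Q = 3 (Q = 3 + ((-103 - 1*(-33))*0)*(2*1) = 3 + ((-103 + 33)*0)*2 = 3 - 70*0*2 = 3 + 0*2 = 3 + 0 = 3)
G = 3
1/(1956² + G) = 1/(1956² + 3) = 1/(3825936 + 3) = 1/3825939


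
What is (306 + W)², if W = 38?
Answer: 118336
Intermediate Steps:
(306 + W)² = (306 + 38)² = 344² = 118336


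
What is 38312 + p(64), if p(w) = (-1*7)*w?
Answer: 37864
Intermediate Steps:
p(w) = -7*w
38312 + p(64) = 38312 - 7*64 = 38312 - 448 = 37864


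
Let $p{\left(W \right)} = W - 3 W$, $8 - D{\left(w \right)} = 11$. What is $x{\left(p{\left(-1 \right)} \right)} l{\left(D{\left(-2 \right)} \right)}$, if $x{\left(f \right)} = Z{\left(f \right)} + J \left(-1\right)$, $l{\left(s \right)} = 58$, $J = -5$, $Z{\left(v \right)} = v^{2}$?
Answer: $522$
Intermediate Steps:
$D{\left(w \right)} = -3$ ($D{\left(w \right)} = 8 - 11 = -3$)
$p{\left(W \right)} = - 2 W$
$x{\left(f \right)} = 5 + f^{2}$ ($x{\left(f \right)} = f^{2} - -5 = f^{2} + 5 = 5 + f^{2}$)
$x{\left(p{\left(-1 \right)} \right)} l{\left(D{\left(-2 \right)} \right)} = \left(5 + \left(\left(-2\right) \left(-1\right)\right)^{2}\right) 58 = \left(5 + 2^{2}\right) 58 = \left(5 + 4\right) 58 = 9 \cdot 58 = 522$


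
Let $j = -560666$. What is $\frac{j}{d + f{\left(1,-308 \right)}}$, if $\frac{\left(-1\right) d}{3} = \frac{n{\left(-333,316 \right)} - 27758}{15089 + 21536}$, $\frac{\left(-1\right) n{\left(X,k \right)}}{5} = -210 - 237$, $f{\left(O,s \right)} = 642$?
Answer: $- \frac{20534392250}{23589819} \approx -870.48$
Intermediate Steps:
$n{\left(X,k \right)} = 2235$ ($n{\left(X,k \right)} = - 5 \left(-210 - 237\right) = \left(-5\right) \left(-447\right) = 2235$)
$d = \frac{76569}{36625}$ ($d = - 3 \frac{2235 - 27758}{15089 + 21536} = - 3 \left(- \frac{25523}{36625}\right) = - 3 \left(\left(-25523\right) \frac{1}{36625}\right) = \left(-3\right) \left(- \frac{25523}{36625}\right) = \frac{76569}{36625} \approx 2.0906$)
$\frac{j}{d + f{\left(1,-308 \right)}} = - \frac{560666}{\frac{76569}{36625} + 642} = - \frac{560666}{\frac{23589819}{36625}} = \left(-560666\right) \frac{36625}{23589819} = - \frac{20534392250}{23589819}$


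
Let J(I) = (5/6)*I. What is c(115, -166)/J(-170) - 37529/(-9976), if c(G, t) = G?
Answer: 2501621/847960 ≈ 2.9502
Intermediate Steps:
J(I) = 5*I/6 (J(I) = (5*(1/6))*I = 5*I/6)
c(115, -166)/J(-170) - 37529/(-9976) = 115/(((5/6)*(-170))) - 37529/(-9976) = 115/(-425/3) - 37529*(-1/9976) = 115*(-3/425) + 37529/9976 = -69/85 + 37529/9976 = 2501621/847960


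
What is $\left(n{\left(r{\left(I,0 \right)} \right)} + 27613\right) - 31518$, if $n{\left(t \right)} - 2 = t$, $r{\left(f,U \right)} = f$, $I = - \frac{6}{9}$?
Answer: $- \frac{11711}{3} \approx -3903.7$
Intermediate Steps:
$I = - \frac{2}{3}$ ($I = \left(-6\right) \frac{1}{9} = - \frac{2}{3} \approx -0.66667$)
$n{\left(t \right)} = 2 + t$
$\left(n{\left(r{\left(I,0 \right)} \right)} + 27613\right) - 31518 = \left(\left(2 - \frac{2}{3}\right) + 27613\right) - 31518 = \left(\frac{4}{3} + 27613\right) - 31518 = \frac{82843}{3} - 31518 = - \frac{11711}{3}$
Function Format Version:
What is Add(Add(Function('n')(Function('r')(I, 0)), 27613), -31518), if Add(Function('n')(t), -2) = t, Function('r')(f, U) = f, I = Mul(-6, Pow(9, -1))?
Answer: Rational(-11711, 3) ≈ -3903.7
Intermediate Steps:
I = Rational(-2, 3) (I = Mul(-6, Rational(1, 9)) = Rational(-2, 3) ≈ -0.66667)
Function('n')(t) = Add(2, t)
Add(Add(Function('n')(Function('r')(I, 0)), 27613), -31518) = Add(Add(Add(2, Rational(-2, 3)), 27613), -31518) = Add(Add(Rational(4, 3), 27613), -31518) = Add(Rational(82843, 3), -31518) = Rational(-11711, 3)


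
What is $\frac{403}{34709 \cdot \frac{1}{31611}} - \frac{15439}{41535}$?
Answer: $\frac{528588170404}{1441638315} \approx 366.66$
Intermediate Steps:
$\frac{403}{34709 \cdot \frac{1}{31611}} - \frac{15439}{41535} = \frac{403}{\frac{34709}{31611}} - \frac{15439}{41535} = 403 \cdot \frac{31611}{34709} - \frac{15439}{41535} = \frac{12739233}{34709} - \frac{15439}{41535} = \frac{528588170404}{1441638315}$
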